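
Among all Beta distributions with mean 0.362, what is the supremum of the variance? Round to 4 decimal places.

0.2310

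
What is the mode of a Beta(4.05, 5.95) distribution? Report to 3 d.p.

With α,β > 1, mode = (α−1)/(α+β−2) = 3.05/8.00 = 0.381.

0.381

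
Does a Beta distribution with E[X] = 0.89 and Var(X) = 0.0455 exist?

The Beta variance bound is σ² < μ(1−μ).
Here μ(1−μ) = 0.89×0.11 = 0.0979, and 0.0455 < 0.0979.

Yes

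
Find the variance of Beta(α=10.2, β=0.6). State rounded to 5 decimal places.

0.00445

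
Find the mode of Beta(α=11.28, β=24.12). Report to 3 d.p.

0.308

With α,β > 1, mode = (α−1)/(α+β−2) = 10.28/33.40 = 0.308.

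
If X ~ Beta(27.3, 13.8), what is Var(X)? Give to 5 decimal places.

0.00530

Var = αβ/[(α+β)²(α+β+1)] = (27.3×13.8)/(41.1²×42.1) = 376.74/71115.741 = 0.00530.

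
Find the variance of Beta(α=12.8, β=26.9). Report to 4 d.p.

0.0054

α+β = 39.7 and αβ = 344.32, so Var = αβ/[(α+β)²(α+β+1)] = 344.32/64146.863 = 0.0054.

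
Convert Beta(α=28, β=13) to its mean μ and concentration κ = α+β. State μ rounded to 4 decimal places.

μ = 0.6829, κ = 41

κ = α+β = 28+13 = 41; μ = α/κ = 28/41 = 0.6829.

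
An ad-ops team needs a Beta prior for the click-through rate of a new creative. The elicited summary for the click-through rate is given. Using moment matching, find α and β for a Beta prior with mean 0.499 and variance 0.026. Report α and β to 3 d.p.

α = 4.299, β = 4.316

Write ν = α+β; then α = μν and Var = μ(1−μ)/(ν+1).
ν = μ(1−μ)/Var − 1 = 0.249999/0.026 − 1 = 8.6153.
α = 0.499·8.6153 = 4.299, β = 0.501·8.6153 = 4.316.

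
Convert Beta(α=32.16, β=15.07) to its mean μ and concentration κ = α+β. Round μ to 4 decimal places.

κ = α+β = 32.16+15.07 = 47.23; μ = α/κ = 32.16/47.23 = 0.6809.

μ = 0.6809, κ = 47.23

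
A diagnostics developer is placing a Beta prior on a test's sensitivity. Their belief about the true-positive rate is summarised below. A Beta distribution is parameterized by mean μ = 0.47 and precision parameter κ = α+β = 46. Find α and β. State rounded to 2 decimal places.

α = 21.62, β = 24.38

Split κ in proportion μ : (1−μ): α = 0.47·46 = 21.62, β = 46 − 21.62 = 24.38.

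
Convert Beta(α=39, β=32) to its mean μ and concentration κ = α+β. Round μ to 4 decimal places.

μ = 0.5493, κ = 71

κ = α+β = 39+32 = 71; μ = α/κ = 39/71 = 0.5493.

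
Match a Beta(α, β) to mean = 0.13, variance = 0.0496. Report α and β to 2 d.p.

Write ν = α+β; then α = μν and Var = μ(1−μ)/(ν+1).
ν = μ(1−μ)/Var − 1 = 0.1131/0.0496 − 1 = 1.2802.
α = 0.13·1.2802 = 0.17, β = 0.87·1.2802 = 1.11.

α = 0.17, β = 1.11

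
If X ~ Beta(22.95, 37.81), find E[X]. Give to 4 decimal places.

0.3777

E[X] = α/(α+β) = 22.95/60.76 = 0.3777.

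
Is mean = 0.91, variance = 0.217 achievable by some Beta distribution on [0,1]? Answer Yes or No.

No

For any Beta, Var(X) < E[X]·(1−E[X]).
Here μ(1−μ) = 0.91×0.09 = 0.0819, and 0.217 ≥ 0.0819.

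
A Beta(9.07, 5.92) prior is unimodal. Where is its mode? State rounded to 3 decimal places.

0.621

With α,β > 1, mode = (α−1)/(α+β−2) = 8.07/12.99 = 0.621.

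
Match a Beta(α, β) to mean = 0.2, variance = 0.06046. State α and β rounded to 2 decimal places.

Write ν = α+β; then α = μν and Var = μ(1−μ)/(ν+1).
ν = μ(1−μ)/Var − 1 = 0.16/0.06046 − 1 = 1.6464.
α = 0.2·1.6464 = 0.33, β = 0.8·1.6464 = 1.32.

α = 0.33, β = 1.32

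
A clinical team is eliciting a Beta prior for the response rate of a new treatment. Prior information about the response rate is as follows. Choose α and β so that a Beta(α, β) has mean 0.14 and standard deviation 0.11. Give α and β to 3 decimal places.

First σ² = 0.0121. Setting α = μn, β = (1−μ)n with n = α+β,
μ(1−μ)/(n+1) = 0.0121 ⇒ n+1 = 0.1204/0.0121 = 9.9504 ⇒ n = 8.9504.
Hence α = 0.14×8.9504 = 1.253, β = 0.86×8.9504 = 7.697.

α = 1.253, β = 7.697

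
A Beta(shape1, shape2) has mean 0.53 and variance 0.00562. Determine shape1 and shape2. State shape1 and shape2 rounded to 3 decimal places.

shape1 = 22.962, shape2 = 20.362

Write ν = shape1+shape2; then shape1 = μν and Var = μ(1−μ)/(ν+1).
ν = μ(1−μ)/Var − 1 = 0.2491/0.00562 − 1 = 43.3238.
shape1 = 0.53·43.3238 = 22.962, shape2 = 0.47·43.3238 = 20.362.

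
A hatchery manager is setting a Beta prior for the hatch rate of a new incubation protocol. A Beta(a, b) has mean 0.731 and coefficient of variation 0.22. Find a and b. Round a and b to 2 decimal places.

σ = CV·μ = 0.22×0.731 = 0.16082, so σ² = 0.025863.
s+1 = μ(1−μ)/σ² = 0.196639/0.025863 = 7.6031, so s = a+b = 6.6031.
a = μs = 4.83, b = (1−μ)s = 1.78.

a = 4.83, b = 1.78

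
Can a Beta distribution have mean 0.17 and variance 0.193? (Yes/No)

No

A Beta with mean μ has variance μ(1−μ)/(α+β+1) < μ(1−μ).
Here μ(1−μ) = 0.17×0.83 = 0.1411, and 0.193 ≥ 0.1411.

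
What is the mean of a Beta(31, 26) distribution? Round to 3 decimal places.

E[X] = α/(α+β) = 31/57 = 0.544.

0.544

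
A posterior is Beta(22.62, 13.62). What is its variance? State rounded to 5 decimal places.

0.00630

μ = 22.62/36.24 = 0.624172; Var = μ(1−μ)/(α+β+1) = 0.2345813/37.24 = 0.00630.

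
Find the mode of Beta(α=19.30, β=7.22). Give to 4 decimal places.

0.7463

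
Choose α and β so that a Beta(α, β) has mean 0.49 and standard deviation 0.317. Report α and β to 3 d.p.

α = 0.729, β = 0.758

Variance = 0.317² = 0.100489. The moment-matching identity α+β = μ(1−μ)/Var − 1 gives
α+β = 0.2499/0.100489 − 1 = 1.4868, so α = μ·1.4868 = 0.729 and β = (1−μ)·1.4868 = 0.758.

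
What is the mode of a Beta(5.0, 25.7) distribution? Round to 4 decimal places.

With α,β > 1, mode = (α−1)/(α+β−2) = 4.0/28.7 = 0.1394.

0.1394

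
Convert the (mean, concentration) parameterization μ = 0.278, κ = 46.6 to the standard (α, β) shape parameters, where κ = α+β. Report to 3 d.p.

α = 12.955, β = 33.645

Split κ in proportion μ : (1−μ): α = 0.278·46.6 = 12.955, β = 46.6 − 12.955 = 33.645.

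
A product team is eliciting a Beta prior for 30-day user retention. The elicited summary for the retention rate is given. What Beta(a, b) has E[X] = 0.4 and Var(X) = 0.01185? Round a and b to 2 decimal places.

a = 7.70, b = 11.55

Let s = a+b. The Beta variance is μ(1−μ)/(s+1).
So s+1 = μ(1−μ)/σ² = (0.4×0.6)/0.01185 = 0.24/0.01185 = 20.2532, giving s = 19.2532.
Then a = μs = 0.4×19.2532 = 7.70 and b = (1−μ)s = 0.6×19.2532 = 11.55.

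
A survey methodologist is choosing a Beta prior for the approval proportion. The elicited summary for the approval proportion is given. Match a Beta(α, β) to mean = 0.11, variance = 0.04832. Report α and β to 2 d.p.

Let s = α+β. The Beta variance is μ(1−μ)/(s+1).
So s+1 = μ(1−μ)/σ² = (0.11×0.89)/0.04832 = 0.0979/0.04832 = 2.0261, giving s = 1.0261.
Then α = μs = 0.11×1.0261 = 0.11 and β = (1−μ)s = 0.89×1.0261 = 0.91.

α = 0.11, β = 0.91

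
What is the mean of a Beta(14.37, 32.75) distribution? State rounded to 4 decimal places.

The Beta mean is α/(α+β) = 14.37/(14.37+32.75) = 0.3050.

0.3050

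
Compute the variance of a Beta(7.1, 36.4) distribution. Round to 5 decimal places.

0.00307

α+β = 43.5 and αβ = 258.44, so Var = αβ/[(α+β)²(α+β+1)] = 258.44/84205.125 = 0.00307.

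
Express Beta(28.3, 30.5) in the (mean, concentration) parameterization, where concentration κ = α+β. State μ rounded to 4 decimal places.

μ = 0.4813, κ = 58.8

κ = α+β = 28.3+30.5 = 58.8; μ = α/κ = 28.3/58.8 = 0.4813.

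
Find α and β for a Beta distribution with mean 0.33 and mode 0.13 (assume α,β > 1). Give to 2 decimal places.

α = 1.22, β = 2.48

With s = α+β: μ = α/s and mode = (α−1)/(s−2). Eliminating α = μs,
μs − 1 = m(s−2) ⇒ s(μ−m) = 1−2m ⇒ s = 0.74/0.20 = 3.7000.
So α = μs = 1.22, β = (1−μ)s = 2.48.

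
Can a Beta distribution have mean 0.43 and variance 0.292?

The Beta variance bound is σ² < μ(1−μ).
Here μ(1−μ) = 0.43×0.57 = 0.2451, and 0.292 ≥ 0.2451.

No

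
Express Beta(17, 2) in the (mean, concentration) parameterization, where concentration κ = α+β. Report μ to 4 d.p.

μ = 0.8947, κ = 19

κ = α+β = 17+2 = 19; μ = α/κ = 17/19 = 0.8947.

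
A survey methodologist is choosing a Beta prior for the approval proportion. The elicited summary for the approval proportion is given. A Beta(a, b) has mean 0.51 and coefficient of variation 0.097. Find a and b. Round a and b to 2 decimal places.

a = 51.57, b = 49.55

Var = (CV·μ)² = (0.097×0.51)² = 0.002447.
a+b = μ(1−μ)/Var − 1 = 0.2499/0.002447 − 1 = 101.1133.
Thus a = 0.51·101.1133 = 51.57 and b = 0.49·101.1133 = 49.55.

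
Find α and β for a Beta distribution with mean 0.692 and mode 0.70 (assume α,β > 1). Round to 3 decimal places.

α = 34.600, β = 15.400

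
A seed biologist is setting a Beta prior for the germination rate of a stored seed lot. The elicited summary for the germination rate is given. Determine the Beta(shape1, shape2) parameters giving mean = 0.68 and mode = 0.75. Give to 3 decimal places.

shape1 = 4.857, shape2 = 2.286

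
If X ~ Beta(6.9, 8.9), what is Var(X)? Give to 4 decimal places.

Var = αβ/[(α+β)²(α+β+1)] = (6.9×8.9)/(15.8²×16.8) = 61.41/4193.952 = 0.0146.

0.0146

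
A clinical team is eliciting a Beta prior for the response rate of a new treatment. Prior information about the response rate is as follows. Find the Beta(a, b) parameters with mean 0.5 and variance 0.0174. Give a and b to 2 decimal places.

a = 6.68, b = 6.68

Write ν = a+b; then a = μν and Var = μ(1−μ)/(ν+1).
ν = μ(1−μ)/Var − 1 = 0.25/0.0174 − 1 = 13.3678.
a = 0.5·13.3678 = 6.68, b = 0.5·13.3678 = 6.68.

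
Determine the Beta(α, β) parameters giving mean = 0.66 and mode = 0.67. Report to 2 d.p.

α = 22.44, β = 11.56

With s = α+β: μ = α/s and mode = (α−1)/(s−2). Eliminating α = μs,
μs − 1 = m(s−2) ⇒ s(μ−m) = 1−2m ⇒ s = -0.34/-0.01 = 34.0000.
So α = μs = 22.44, β = (1−μ)s = 11.56.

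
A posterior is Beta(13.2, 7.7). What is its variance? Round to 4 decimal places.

0.0106

μ = 13.2/20.9 = 0.631579; Var = μ(1−μ)/(α+β+1) = 0.2326870/21.9 = 0.0106.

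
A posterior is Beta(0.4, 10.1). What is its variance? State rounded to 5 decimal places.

0.00319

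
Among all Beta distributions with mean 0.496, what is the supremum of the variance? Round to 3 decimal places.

For fixed mean μ the Beta variance is μ(1−μ)/(α+β+1), increasing as α+β decreases.
Its least upper bound (not attained) is μ(1−μ) = 0.496·0.504 = 0.250.

0.250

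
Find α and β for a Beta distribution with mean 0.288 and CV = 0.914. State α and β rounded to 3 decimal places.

σ = CV·μ = 0.914×0.288 = 0.26323, so σ² = 0.069291.
s+1 = μ(1−μ)/σ² = 0.205056/0.069291 = 2.9593, so s = α+β = 1.9593.
α = μs = 0.564, β = (1−μ)s = 1.395.

α = 0.564, β = 1.395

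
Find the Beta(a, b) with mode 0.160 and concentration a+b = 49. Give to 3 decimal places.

a = 8.520, b = 40.480

Since the density peak of Beta(a,b) is at (a−1)/(a+b−2),
a = 1 + 0.160(49−2) = 8.520 and b = 49 − 8.520 = 40.480.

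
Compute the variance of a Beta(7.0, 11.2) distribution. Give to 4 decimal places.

α+β = 18.2 and αβ = 78.40, so Var = αβ/[(α+β)²(α+β+1)] = 78.40/6359.808 = 0.0123.

0.0123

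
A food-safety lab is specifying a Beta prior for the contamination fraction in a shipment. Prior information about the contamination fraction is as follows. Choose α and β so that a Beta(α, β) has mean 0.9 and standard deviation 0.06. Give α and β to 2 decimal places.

σ² = 0.06² = 0.0036.
With s = α+β, Var = μ(1−μ)/(s+1), so s+1 = (0.9×0.1)/0.0036 = 25.0000 and s = 24.0000.
α = μs = 21.60, β = (1−μ)s = 2.40.

α = 21.60, β = 2.40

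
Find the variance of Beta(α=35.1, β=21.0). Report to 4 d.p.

μ = 35.1/56.1 = 0.625668; Var = μ(1−μ)/(α+β+1) = 0.2342074/57.1 = 0.0041.

0.0041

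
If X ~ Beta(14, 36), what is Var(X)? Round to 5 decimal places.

0.00395

α+β = 50 and αβ = 504, so Var = αβ/[(α+β)²(α+β+1)] = 504/127500 = 0.00395.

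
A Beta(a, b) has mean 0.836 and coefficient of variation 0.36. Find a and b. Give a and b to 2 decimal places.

σ = CV·μ = 0.36×0.836 = 0.30096, so σ² = 0.090577.
s+1 = μ(1−μ)/σ² = 0.137104/0.090577 = 1.5137, so s = a+b = 0.5137.
a = μs = 0.43, b = (1−μ)s = 0.08.

a = 0.43, b = 0.08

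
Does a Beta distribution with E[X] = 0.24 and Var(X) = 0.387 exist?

No

For any Beta, Var(X) < E[X]·(1−E[X]).
Here μ(1−μ) = 0.24×0.76 = 0.1824, and 0.387 ≥ 0.1824.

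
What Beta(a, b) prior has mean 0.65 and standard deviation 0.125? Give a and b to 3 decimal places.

σ² = 0.125² = 0.015625.
With s = a+b, Var = μ(1−μ)/(s+1), so s+1 = (0.65×0.35)/0.015625 = 14.5600 and s = 13.5600.
a = μs = 8.814, b = (1−μ)s = 4.746.

a = 8.814, b = 4.746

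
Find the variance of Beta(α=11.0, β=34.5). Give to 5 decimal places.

0.00394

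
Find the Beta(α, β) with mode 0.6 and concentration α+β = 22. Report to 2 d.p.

Mode = (α−1)/(κ−2) with κ = α+β, so α−1 = 0.6·20 = 12.00.
α = 13.00; β = κ − α = 9.00.

α = 13.00, β = 9.00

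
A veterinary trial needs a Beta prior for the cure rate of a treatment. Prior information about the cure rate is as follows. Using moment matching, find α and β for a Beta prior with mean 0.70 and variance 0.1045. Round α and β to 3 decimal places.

Write ν = α+β; then α = μν and Var = μ(1−μ)/(ν+1).
ν = μ(1−μ)/Var − 1 = 0.2100/0.1045 − 1 = 1.0096.
α = 0.70·1.0096 = 0.707, β = 0.30·1.0096 = 0.303.

α = 0.707, β = 0.303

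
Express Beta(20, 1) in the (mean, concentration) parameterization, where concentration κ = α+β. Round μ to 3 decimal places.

μ = 0.952, κ = 21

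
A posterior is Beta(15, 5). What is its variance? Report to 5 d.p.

0.00893

α+β = 20 and αβ = 75, so Var = αβ/[(α+β)²(α+β+1)] = 75/8400 = 0.00893.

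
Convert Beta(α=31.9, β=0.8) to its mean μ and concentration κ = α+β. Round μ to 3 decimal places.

μ = 0.976, κ = 32.7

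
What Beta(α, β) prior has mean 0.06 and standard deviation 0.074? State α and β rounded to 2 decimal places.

α = 0.56, β = 8.74

σ² = 0.074² = 0.005476.
With s = α+β, Var = μ(1−μ)/(s+1), so s+1 = (0.06×0.94)/0.005476 = 10.2995 and s = 9.2995.
α = μs = 0.56, β = (1−μ)s = 8.74.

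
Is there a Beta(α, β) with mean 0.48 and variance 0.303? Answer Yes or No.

No

A Beta with mean μ has variance μ(1−μ)/(α+β+1) < μ(1−μ).
Here μ(1−μ) = 0.48×0.52 = 0.2496, and 0.303 ≥ 0.2496.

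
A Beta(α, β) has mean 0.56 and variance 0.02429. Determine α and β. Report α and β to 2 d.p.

α = 5.12, β = 4.02

Let s = α+β. The Beta variance is μ(1−μ)/(s+1).
So s+1 = μ(1−μ)/σ² = (0.56×0.44)/0.02429 = 0.2464/0.02429 = 10.1441, giving s = 9.1441.
Then α = μs = 0.56×9.1441 = 5.12 and β = (1−μ)s = 0.44×9.1441 = 4.02.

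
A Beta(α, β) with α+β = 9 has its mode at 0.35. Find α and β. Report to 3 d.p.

α = 3.450, β = 5.550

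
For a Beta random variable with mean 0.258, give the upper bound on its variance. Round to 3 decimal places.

0.191

Var = μ(1−μ)/(α+β+1), which approaches μ(1−μ) as α+β → 0.
So the supremum is μ(1−μ) = 0.258×0.742 = 0.191.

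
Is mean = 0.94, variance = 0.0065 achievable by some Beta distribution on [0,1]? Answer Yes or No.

For any Beta, Var(X) < E[X]·(1−E[X]).
Here μ(1−μ) = 0.94×0.06 = 0.0564, and 0.0065 < 0.0564.

Yes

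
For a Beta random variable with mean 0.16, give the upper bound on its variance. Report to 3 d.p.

0.134

For fixed mean μ the Beta variance is μ(1−μ)/(α+β+1), increasing as α+β decreases.
Its least upper bound (not attained) is μ(1−μ) = 0.16·0.84 = 0.134.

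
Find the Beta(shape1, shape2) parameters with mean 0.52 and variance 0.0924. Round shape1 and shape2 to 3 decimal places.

Write ν = shape1+shape2; then shape1 = μν and Var = μ(1−μ)/(ν+1).
ν = μ(1−μ)/Var − 1 = 0.2496/0.0924 − 1 = 1.7013.
shape1 = 0.52·1.7013 = 0.885, shape2 = 0.48·1.7013 = 0.817.

shape1 = 0.885, shape2 = 0.817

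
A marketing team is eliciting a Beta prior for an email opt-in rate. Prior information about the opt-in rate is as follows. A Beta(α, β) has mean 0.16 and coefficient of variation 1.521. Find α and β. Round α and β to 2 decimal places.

α = 0.20, β = 1.07

Var = (CV·μ)² = (1.521×0.16)² = 0.059224.
α+β = μ(1−μ)/Var − 1 = 0.1344/0.059224 − 1 = 1.2693.
Thus α = 0.16·1.2693 = 0.20 and β = 0.84·1.2693 = 1.07.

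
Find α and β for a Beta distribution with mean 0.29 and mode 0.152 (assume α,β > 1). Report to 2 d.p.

Let s = α+β. Mean gives α = μs = 0.29s; mode gives (α−1)/(s−2) = 0.152.
Substituting: 0.29s − 1 = 0.152(s−2) = 0.152s − 0.304, so 0.138s = 0.696 and s = 5.0435.
Then α = 0.29×5.0435 = 1.46 and β = s−α = 3.58.

α = 1.46, β = 3.58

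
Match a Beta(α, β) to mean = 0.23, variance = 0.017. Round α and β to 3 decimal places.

α = 2.166, β = 7.252

Write ν = α+β; then α = μν and Var = μ(1−μ)/(ν+1).
ν = μ(1−μ)/Var − 1 = 0.1771/0.017 − 1 = 9.4176.
α = 0.23·9.4176 = 2.166, β = 0.77·9.4176 = 7.252.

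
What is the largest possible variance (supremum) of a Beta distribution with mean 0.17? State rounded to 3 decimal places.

0.141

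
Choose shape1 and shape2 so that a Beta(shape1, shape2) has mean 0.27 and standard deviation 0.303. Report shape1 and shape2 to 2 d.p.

shape1 = 0.31, shape2 = 0.84

Variance = 0.303² = 0.091809. The moment-matching identity shape1+shape2 = μ(1−μ)/Var − 1 gives
shape1+shape2 = 0.1971/0.091809 − 1 = 1.1468, so shape1 = μ·1.1468 = 0.31 and shape2 = (1−μ)·1.1468 = 0.84.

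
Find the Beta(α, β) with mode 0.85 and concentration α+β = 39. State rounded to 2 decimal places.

α = 32.45, β = 6.55

Since the density peak of Beta(α,β) is at (α−1)/(α+β−2),
α = 1 + 0.85(39−2) = 32.45 and β = 39 − 32.45 = 6.55.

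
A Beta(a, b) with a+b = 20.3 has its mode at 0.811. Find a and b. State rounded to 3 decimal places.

Since the density peak of Beta(a,b) is at (a−1)/(a+b−2),
a = 1 + 0.811(20.3−2) = 15.841 and b = 20.3 − 15.841 = 4.459.

a = 15.841, b = 4.459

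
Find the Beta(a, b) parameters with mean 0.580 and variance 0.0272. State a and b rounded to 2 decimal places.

By moment matching, a+b = μ(1−μ)/σ² − 1 = (0.580·0.420)/0.0272 − 1 = 8.9559 − 1 = 7.9559.
Since a/(a+b) = μ, a = 0.580·7.9559 = 4.61 and b = 0.420·7.9559 = 3.34.

a = 4.61, b = 3.34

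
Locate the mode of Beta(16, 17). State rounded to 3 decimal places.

The density x^(α−1)(1−x)^(β−1) is maximised at (α−1)/(α+β−2) = 15/31 = 0.484.

0.484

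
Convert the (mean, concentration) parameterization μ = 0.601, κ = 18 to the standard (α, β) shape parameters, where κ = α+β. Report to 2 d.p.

Split κ in proportion μ : (1−μ): α = 0.601·18 = 10.82, β = 18 − 10.82 = 7.18.

α = 10.82, β = 7.18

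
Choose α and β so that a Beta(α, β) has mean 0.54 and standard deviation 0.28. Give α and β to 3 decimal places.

σ² = 0.28² = 0.0784.
With s = α+β, Var = μ(1−μ)/(s+1), so s+1 = (0.54×0.46)/0.0784 = 3.1684 and s = 2.1684.
α = μs = 1.171, β = (1−μ)s = 0.997.

α = 1.171, β = 0.997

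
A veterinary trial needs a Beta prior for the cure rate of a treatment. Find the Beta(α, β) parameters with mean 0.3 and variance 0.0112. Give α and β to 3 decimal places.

α = 5.325, β = 12.425

By moment matching, α+β = μ(1−μ)/σ² − 1 = (0.3·0.7)/0.0112 − 1 = 18.7500 − 1 = 17.7500.
Since α/(α+β) = μ, α = 0.3·17.7500 = 5.325 and β = 0.7·17.7500 = 12.425.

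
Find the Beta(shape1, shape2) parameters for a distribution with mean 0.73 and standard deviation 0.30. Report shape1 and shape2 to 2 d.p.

σ² = 0.30² = 0.0900.
With s = shape1+shape2, Var = μ(1−μ)/(s+1), so s+1 = (0.73×0.27)/0.0900 = 2.1900 and s = 1.1900.
shape1 = μs = 0.87, shape2 = (1−μ)s = 0.32.

shape1 = 0.87, shape2 = 0.32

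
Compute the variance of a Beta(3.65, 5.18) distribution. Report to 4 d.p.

Var = αβ/[(α+β)²(α+β+1)] = (3.65×5.18)/(8.83²×9.83) = 18.9070/766.434287 = 0.0247.

0.0247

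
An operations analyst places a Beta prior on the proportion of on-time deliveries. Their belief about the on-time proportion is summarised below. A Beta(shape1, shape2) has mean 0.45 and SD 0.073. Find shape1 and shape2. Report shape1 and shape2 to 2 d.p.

First σ² = 0.005329. Setting shape1 = μn, shape2 = (1−μ)n with n = shape1+shape2,
μ(1−μ)/(n+1) = 0.005329 ⇒ n+1 = 0.2475/0.005329 = 46.4440 ⇒ n = 45.4440.
Hence shape1 = 0.45×45.4440 = 20.45, shape2 = 0.55×45.4440 = 24.99.

shape1 = 20.45, shape2 = 24.99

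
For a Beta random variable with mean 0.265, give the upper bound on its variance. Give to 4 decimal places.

0.1948

Var = μ(1−μ)/(α+β+1), which approaches μ(1−μ) as α+β → 0.
So the supremum is μ(1−μ) = 0.265×0.735 = 0.1948.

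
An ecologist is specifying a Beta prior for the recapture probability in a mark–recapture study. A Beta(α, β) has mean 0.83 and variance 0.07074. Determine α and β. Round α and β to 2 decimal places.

α = 0.83, β = 0.17

Let s = α+β. The Beta variance is μ(1−μ)/(s+1).
So s+1 = μ(1−μ)/σ² = (0.83×0.17)/0.07074 = 0.1411/0.07074 = 1.9946, giving s = 0.9946.
Then α = μs = 0.83×0.9946 = 0.83 and β = (1−μ)s = 0.17×0.9946 = 0.17.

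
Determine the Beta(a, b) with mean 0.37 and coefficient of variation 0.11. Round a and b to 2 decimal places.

a = 51.70, b = 88.02

σ = CV·μ = 0.11×0.37 = 0.04070, so σ² = 0.001656.
s+1 = μ(1−μ)/σ² = 0.2331/0.001656 = 140.7192, so s = a+b = 139.7192.
a = μs = 51.70, b = (1−μ)s = 88.02.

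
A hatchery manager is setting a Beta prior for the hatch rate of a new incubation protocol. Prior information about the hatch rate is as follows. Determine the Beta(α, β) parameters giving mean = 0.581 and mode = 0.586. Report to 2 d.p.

α = 19.99, β = 14.41

Let s = α+β. Mean gives α = μs = 0.581s; mode gives (α−1)/(s−2) = 0.586.
Substituting: 0.581s − 1 = 0.586(s−2) = 0.586s − 1.172, so -0.005s = -0.172 and s = 34.4000.
Then α = 0.581×34.4000 = 19.99 and β = s−α = 14.41.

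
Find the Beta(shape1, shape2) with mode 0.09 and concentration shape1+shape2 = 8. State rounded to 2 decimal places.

Since the density peak of Beta(shape1,shape2) is at (shape1−1)/(shape1+shape2−2),
shape1 = 1 + 0.09(8−2) = 1.54 and shape2 = 8 − 1.54 = 6.46.

shape1 = 1.54, shape2 = 6.46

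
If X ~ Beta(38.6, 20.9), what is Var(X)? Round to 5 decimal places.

0.00377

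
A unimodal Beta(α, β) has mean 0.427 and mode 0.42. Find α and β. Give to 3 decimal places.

α = 9.760, β = 13.097

With s = α+β: μ = α/s and mode = (α−1)/(s−2). Eliminating α = μs,
μs − 1 = m(s−2) ⇒ s(μ−m) = 1−2m ⇒ s = 0.16/0.007 = 22.8571.
So α = μs = 9.760, β = (1−μ)s = 13.097.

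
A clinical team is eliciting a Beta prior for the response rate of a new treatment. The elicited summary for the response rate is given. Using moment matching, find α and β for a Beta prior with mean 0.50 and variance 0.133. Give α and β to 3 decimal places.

By moment matching, α+β = μ(1−μ)/σ² − 1 = (0.50·0.50)/0.133 − 1 = 1.8797 − 1 = 0.8797.
Since α/(α+β) = μ, α = 0.50·0.8797 = 0.440 and β = 0.50·0.8797 = 0.440.

α = 0.440, β = 0.440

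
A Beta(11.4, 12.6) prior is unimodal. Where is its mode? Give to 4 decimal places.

0.4727

With α,β > 1, mode = (α−1)/(α+β−2) = 10.4/22.0 = 0.4727.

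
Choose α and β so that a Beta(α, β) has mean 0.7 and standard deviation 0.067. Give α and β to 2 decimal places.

σ² = 0.067² = 0.004489.
With s = α+β, Var = μ(1−μ)/(s+1), so s+1 = (0.7×0.3)/0.004489 = 46.7810 and s = 45.7810.
α = μs = 32.05, β = (1−μ)s = 13.73.

α = 32.05, β = 13.73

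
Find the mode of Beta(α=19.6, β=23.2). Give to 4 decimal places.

The density x^(α−1)(1−x)^(β−1) is maximised at (α−1)/(α+β−2) = 18.6/40.8 = 0.4559.

0.4559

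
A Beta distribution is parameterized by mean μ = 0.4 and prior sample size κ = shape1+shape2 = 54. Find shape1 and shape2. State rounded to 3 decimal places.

shape1 = 21.600, shape2 = 32.400

shape1 = μκ = 0.4×54 = 21.600 and shape2 = (1−μ)κ = 0.6×54 = 32.400.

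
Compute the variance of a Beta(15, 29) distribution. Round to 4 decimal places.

μ = 15/44 = 0.340909; Var = μ(1−μ)/(α+β+1) = 0.2246901/45 = 0.0050.

0.0050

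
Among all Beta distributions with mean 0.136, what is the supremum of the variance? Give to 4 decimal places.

0.1175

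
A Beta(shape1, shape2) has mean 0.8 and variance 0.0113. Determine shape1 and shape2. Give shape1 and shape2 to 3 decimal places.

Write ν = shape1+shape2; then shape1 = μν and Var = μ(1−μ)/(ν+1).
ν = μ(1−μ)/Var − 1 = 0.16/0.0113 − 1 = 13.1593.
shape1 = 0.8·13.1593 = 10.527, shape2 = 0.2·13.1593 = 2.632.

shape1 = 10.527, shape2 = 2.632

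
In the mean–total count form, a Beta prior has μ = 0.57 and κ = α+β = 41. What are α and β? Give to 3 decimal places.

α = 23.370, β = 17.630

α = μκ = 0.57×41 = 23.370 and β = (1−μ)κ = 0.43×41 = 17.630.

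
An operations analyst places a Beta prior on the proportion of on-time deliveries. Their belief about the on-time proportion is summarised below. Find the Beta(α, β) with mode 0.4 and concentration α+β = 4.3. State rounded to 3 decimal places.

For α,β>1 the mode is (α−1)/(α+β−2), so α = mode·(κ−2)+1 = 0.4×2.3+1 = 1.920.
And β = (1−mode)·(κ−2)+1 = 0.6×2.3+1 = 2.380.

α = 1.920, β = 2.380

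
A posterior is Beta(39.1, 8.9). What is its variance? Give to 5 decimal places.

μ = 39.1/48.0 = 0.814583; Var = μ(1−μ)/(α+β+1) = 0.1510373/49.0 = 0.00308.

0.00308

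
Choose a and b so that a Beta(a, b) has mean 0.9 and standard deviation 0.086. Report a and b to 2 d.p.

a = 10.05, b = 1.12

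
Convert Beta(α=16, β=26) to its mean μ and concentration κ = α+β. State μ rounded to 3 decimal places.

κ = α+β = 16+26 = 42; μ = α/κ = 16/42 = 0.381.

μ = 0.381, κ = 42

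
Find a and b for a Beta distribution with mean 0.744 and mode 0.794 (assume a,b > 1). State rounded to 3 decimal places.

a = 8.749, b = 3.011

With s = a+b: μ = a/s and mode = (a−1)/(s−2). Eliminating a = μs,
μs − 1 = m(s−2) ⇒ s(μ−m) = 1−2m ⇒ s = -0.588/-0.050 = 11.7600.
So a = μs = 8.749, b = (1−μ)s = 3.011.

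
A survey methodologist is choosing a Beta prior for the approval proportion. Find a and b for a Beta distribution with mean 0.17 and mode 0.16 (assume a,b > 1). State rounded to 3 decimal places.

a = 11.560, b = 56.440

Let s = a+b. Mean gives a = μs = 0.17s; mode gives (a−1)/(s−2) = 0.16.
Substituting: 0.17s − 1 = 0.16(s−2) = 0.16s − 0.32, so 0.01s = 0.68 and s = 68.0000.
Then a = 0.17×68.0000 = 11.560 and b = s−a = 56.440.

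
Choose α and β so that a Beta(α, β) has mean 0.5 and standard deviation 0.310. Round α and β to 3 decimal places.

α = 0.801, β = 0.801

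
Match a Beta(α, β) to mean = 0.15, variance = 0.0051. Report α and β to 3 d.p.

α = 3.600, β = 20.400

Write ν = α+β; then α = μν and Var = μ(1−μ)/(ν+1).
ν = μ(1−μ)/Var − 1 = 0.1275/0.0051 − 1 = 24.0000.
α = 0.15·24.0000 = 3.600, β = 0.85·24.0000 = 20.400.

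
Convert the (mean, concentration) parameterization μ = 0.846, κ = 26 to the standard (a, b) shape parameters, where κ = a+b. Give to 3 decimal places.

a = 21.996, b = 4.004

a = μκ = 0.846×26 = 21.996 and b = (1−μ)κ = 0.154×26 = 4.004.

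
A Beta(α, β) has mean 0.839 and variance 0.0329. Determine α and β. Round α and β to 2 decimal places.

α = 2.61, β = 0.50

Write ν = α+β; then α = μν and Var = μ(1−μ)/(ν+1).
ν = μ(1−μ)/Var − 1 = 0.135079/0.0329 − 1 = 3.1057.
α = 0.839·3.1057 = 2.61, β = 0.161·3.1057 = 0.50.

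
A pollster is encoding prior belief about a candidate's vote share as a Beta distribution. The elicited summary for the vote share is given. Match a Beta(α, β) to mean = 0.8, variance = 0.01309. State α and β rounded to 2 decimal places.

α = 8.98, β = 2.24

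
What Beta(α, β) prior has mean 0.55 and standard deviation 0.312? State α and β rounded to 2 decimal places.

α = 0.85, β = 0.69

Variance = 0.312² = 0.097344. The moment-matching identity α+β = μ(1−μ)/Var − 1 gives
α+β = 0.2475/0.097344 − 1 = 1.5425, so α = μ·1.5425 = 0.85 and β = (1−μ)·1.5425 = 0.69.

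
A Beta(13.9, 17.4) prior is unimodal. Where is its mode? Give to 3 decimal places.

With α,β > 1, mode = (α−1)/(α+β−2) = 12.9/29.3 = 0.440.

0.440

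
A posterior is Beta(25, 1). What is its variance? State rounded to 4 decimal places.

α+β = 26 and αβ = 25, so Var = αβ/[(α+β)²(α+β+1)] = 25/18252 = 0.0014.

0.0014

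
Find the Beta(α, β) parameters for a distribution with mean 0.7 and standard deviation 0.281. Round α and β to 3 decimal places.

α = 1.162, β = 0.498

σ² = 0.281² = 0.078961.
With s = α+β, Var = μ(1−μ)/(s+1), so s+1 = (0.7×0.3)/0.078961 = 2.6595 and s = 1.6595.
α = μs = 1.162, β = (1−μ)s = 0.498.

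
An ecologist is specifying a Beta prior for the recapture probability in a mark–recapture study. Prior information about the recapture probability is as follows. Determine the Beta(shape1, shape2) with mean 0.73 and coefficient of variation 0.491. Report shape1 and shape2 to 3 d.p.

σ = CV·μ = 0.491×0.73 = 0.35843, so σ² = 0.128472.
s+1 = μ(1−μ)/σ² = 0.1971/0.128472 = 1.5342, so s = shape1+shape2 = 0.5342.
shape1 = μs = 0.390, shape2 = (1−μ)s = 0.144.

shape1 = 0.390, shape2 = 0.144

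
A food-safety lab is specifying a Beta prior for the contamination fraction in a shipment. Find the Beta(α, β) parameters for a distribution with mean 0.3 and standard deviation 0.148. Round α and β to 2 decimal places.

First σ² = 0.021904. Setting α = μn, β = (1−μ)n with n = α+β,
μ(1−μ)/(n+1) = 0.021904 ⇒ n+1 = 0.21/0.021904 = 9.5873 ⇒ n = 8.5873.
Hence α = 0.3×8.5873 = 2.58, β = 0.7×8.5873 = 6.01.

α = 2.58, β = 6.01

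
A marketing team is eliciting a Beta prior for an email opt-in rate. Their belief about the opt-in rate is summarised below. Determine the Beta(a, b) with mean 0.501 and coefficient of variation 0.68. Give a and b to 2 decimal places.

Var = (CV·μ)² = (0.68×0.501)² = 0.116063.
a+b = μ(1−μ)/Var − 1 = 0.249999/0.116063 − 1 = 1.1540.
Thus a = 0.501·1.1540 = 0.58 and b = 0.499·1.1540 = 0.58.

a = 0.58, b = 0.58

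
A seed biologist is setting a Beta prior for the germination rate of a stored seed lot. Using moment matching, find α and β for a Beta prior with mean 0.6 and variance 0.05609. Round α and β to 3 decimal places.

α = 1.967, β = 1.312

Let s = α+β. The Beta variance is μ(1−μ)/(s+1).
So s+1 = μ(1−μ)/σ² = (0.6×0.4)/0.05609 = 0.24/0.05609 = 4.2788, giving s = 3.2788.
Then α = μs = 0.6×3.2788 = 1.967 and β = (1−μ)s = 0.4×3.2788 = 1.312.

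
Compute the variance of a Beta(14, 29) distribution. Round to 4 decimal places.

α+β = 43 and αβ = 406, so Var = αβ/[(α+β)²(α+β+1)] = 406/81356 = 0.0050.

0.0050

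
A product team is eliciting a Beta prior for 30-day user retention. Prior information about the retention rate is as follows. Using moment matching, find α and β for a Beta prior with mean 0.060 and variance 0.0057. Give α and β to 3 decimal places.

α = 0.534, β = 8.361

Let s = α+β. The Beta variance is μ(1−μ)/(s+1).
So s+1 = μ(1−μ)/σ² = (0.060×0.940)/0.0057 = 0.056400/0.0057 = 9.8947, giving s = 8.8947.
Then α = μs = 0.060×8.8947 = 0.534 and β = (1−μ)s = 0.940×8.8947 = 8.361.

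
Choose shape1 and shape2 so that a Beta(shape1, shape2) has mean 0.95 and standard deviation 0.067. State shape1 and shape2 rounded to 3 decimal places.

shape1 = 9.102, shape2 = 0.479

σ² = 0.067² = 0.004489.
With s = shape1+shape2, Var = μ(1−μ)/(s+1), so s+1 = (0.95×0.05)/0.004489 = 10.5814 and s = 9.5814.
shape1 = μs = 9.102, shape2 = (1−μ)s = 0.479.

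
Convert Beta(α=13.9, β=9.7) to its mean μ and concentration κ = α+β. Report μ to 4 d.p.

μ = 0.5890, κ = 23.6

κ = α+β = 13.9+9.7 = 23.6; μ = α/κ = 13.9/23.6 = 0.5890.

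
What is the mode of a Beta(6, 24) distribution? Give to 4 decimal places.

With α,β > 1, mode = (α−1)/(α+β−2) = 5/28 = 0.1786.

0.1786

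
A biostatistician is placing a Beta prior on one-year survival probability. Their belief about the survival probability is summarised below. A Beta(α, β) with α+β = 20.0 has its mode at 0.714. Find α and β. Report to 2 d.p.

α = 13.85, β = 6.15

Mode = (α−1)/(κ−2) with κ = α+β, so α−1 = 0.714·18.0 = 12.85.
α = 13.85; β = κ − α = 6.15.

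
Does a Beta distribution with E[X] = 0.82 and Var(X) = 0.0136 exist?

A Beta with mean μ has variance μ(1−μ)/(α+β+1) < μ(1−μ).
Here μ(1−μ) = 0.82×0.18 = 0.1476, and 0.0136 < 0.1476.

Yes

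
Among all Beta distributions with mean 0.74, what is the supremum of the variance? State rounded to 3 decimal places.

For fixed mean μ the Beta variance is μ(1−μ)/(α+β+1), increasing as α+β decreases.
Its least upper bound (not attained) is μ(1−μ) = 0.74·0.26 = 0.192.

0.192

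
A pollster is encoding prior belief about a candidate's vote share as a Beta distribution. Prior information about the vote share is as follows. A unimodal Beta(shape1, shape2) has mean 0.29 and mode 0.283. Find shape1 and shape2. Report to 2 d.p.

Let s = shape1+shape2. Mean gives shape1 = μs = 0.29s; mode gives (shape1−1)/(s−2) = 0.283.
Substituting: 0.29s − 1 = 0.283(s−2) = 0.283s − 0.566, so 0.007s = 0.434 and s = 62.0000.
Then shape1 = 0.29×62.0000 = 17.98 and shape2 = s−shape1 = 44.02.

shape1 = 17.98, shape2 = 44.02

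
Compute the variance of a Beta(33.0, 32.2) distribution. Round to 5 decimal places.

0.00378

α+β = 65.2 and αβ = 1062.60, so Var = αβ/[(α+β)²(α+β+1)] = 1062.60/281418.848 = 0.00378.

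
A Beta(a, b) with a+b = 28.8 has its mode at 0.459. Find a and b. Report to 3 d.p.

a = 13.301, b = 15.499

For a,b>1 the mode is (a−1)/(a+b−2), so a = mode·(κ−2)+1 = 0.459×26.8+1 = 13.301.
And b = (1−mode)·(κ−2)+1 = 0.541×26.8+1 = 15.499.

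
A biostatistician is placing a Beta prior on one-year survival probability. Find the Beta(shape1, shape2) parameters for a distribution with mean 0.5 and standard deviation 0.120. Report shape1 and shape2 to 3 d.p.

First σ² = 0.014400. Setting shape1 = μn, shape2 = (1−μ)n with n = shape1+shape2,
μ(1−μ)/(n+1) = 0.014400 ⇒ n+1 = 0.25/0.014400 = 17.3611 ⇒ n = 16.3611.
Hence shape1 = 0.5×16.3611 = 8.181, shape2 = 0.5×16.3611 = 8.181.

shape1 = 8.181, shape2 = 8.181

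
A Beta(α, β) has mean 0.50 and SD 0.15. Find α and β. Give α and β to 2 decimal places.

α = 5.06, β = 5.06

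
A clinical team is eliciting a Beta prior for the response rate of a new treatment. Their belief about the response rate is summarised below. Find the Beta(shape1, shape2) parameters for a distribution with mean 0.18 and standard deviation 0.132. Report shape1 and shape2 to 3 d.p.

shape1 = 1.345, shape2 = 6.126

Variance = 0.132² = 0.017424. The moment-matching identity shape1+shape2 = μ(1−μ)/Var − 1 gives
shape1+shape2 = 0.1476/0.017424 − 1 = 7.4711, so shape1 = μ·7.4711 = 1.345 and shape2 = (1−μ)·7.4711 = 6.126.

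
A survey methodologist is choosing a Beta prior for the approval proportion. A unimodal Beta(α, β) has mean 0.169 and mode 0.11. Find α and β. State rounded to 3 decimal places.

Let s = α+β. Mean gives α = μs = 0.169s; mode gives (α−1)/(s−2) = 0.11.
Substituting: 0.169s − 1 = 0.11(s−2) = 0.11s − 0.22, so 0.059s = 0.78 and s = 13.2203.
Then α = 0.169×13.2203 = 2.234 and β = s−α = 10.986.

α = 2.234, β = 10.986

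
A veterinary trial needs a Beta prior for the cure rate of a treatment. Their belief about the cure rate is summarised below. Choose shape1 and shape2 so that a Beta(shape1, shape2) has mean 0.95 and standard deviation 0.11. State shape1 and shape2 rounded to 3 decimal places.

Variance = 0.11² = 0.0121. The moment-matching identity shape1+shape2 = μ(1−μ)/Var − 1 gives
shape1+shape2 = 0.0475/0.0121 − 1 = 2.9256, so shape1 = μ·2.9256 = 2.779 and shape2 = (1−μ)·2.9256 = 0.146.

shape1 = 2.779, shape2 = 0.146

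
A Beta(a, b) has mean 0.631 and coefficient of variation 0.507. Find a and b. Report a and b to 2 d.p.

a = 0.80, b = 0.47

Var = (CV·μ)² = (0.507×0.631)² = 0.102347.
a+b = μ(1−μ)/Var − 1 = 0.232839/0.102347 − 1 = 1.2750.
Thus a = 0.631·1.2750 = 0.80 and b = 0.369·1.2750 = 0.47.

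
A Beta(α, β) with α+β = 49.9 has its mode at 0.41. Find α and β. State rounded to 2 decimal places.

α = 20.64, β = 29.26

Since the density peak of Beta(α,β) is at (α−1)/(α+β−2),
α = 1 + 0.41(49.9−2) = 20.64 and β = 49.9 − 20.64 = 29.26.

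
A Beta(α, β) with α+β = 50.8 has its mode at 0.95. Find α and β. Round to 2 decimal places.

α = 47.36, β = 3.44

For α,β>1 the mode is (α−1)/(α+β−2), so α = mode·(κ−2)+1 = 0.95×48.8+1 = 47.36.
And β = (1−mode)·(κ−2)+1 = 0.05×48.8+1 = 3.44.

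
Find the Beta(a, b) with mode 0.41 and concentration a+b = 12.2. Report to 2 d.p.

Mode = (a−1)/(κ−2) with κ = a+b, so a−1 = 0.41·10.2 = 4.18.
a = 5.18; b = κ − a = 7.02.

a = 5.18, b = 7.02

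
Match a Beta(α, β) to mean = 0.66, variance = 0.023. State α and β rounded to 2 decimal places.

By moment matching, α+β = μ(1−μ)/σ² − 1 = (0.66·0.34)/0.023 − 1 = 9.7565 − 1 = 8.7565.
Since α/(α+β) = μ, α = 0.66·8.7565 = 5.78 and β = 0.34·8.7565 = 2.98.

α = 5.78, β = 2.98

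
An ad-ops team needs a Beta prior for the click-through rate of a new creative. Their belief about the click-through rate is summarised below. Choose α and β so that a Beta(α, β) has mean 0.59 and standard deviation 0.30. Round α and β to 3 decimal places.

α = 0.996, β = 0.692

σ² = 0.30² = 0.0900.
With s = α+β, Var = μ(1−μ)/(s+1), so s+1 = (0.59×0.41)/0.0900 = 2.6878 and s = 1.6878.
α = μs = 0.996, β = (1−μ)s = 0.692.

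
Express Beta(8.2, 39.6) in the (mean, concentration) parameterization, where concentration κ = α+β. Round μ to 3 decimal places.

μ = 0.172, κ = 47.8

κ = α+β = 8.2+39.6 = 47.8; μ = α/κ = 8.2/47.8 = 0.172.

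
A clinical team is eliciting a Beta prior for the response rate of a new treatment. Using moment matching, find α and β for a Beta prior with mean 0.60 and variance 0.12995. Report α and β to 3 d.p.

Let s = α+β. The Beta variance is μ(1−μ)/(s+1).
So s+1 = μ(1−μ)/σ² = (0.60×0.40)/0.12995 = 0.2400/0.12995 = 1.8469, giving s = 0.8469.
Then α = μs = 0.60×0.8469 = 0.508 and β = (1−μ)s = 0.40×0.8469 = 0.339.

α = 0.508, β = 0.339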